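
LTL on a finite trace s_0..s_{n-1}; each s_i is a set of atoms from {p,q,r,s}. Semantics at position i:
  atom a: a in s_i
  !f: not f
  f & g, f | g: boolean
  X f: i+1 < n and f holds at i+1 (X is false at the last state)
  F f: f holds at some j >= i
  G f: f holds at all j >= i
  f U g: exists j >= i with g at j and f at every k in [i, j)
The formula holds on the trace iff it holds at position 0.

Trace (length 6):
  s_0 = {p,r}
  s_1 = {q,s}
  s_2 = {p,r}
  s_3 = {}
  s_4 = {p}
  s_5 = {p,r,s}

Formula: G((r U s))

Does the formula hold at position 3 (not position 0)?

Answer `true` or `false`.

s_0={p,r}: G((r U s))=False (r U s)=True r=True s=False
s_1={q,s}: G((r U s))=False (r U s)=True r=False s=True
s_2={p,r}: G((r U s))=False (r U s)=False r=True s=False
s_3={}: G((r U s))=False (r U s)=False r=False s=False
s_4={p}: G((r U s))=False (r U s)=False r=False s=False
s_5={p,r,s}: G((r U s))=True (r U s)=True r=True s=True
Evaluating at position 3: result = False

Answer: false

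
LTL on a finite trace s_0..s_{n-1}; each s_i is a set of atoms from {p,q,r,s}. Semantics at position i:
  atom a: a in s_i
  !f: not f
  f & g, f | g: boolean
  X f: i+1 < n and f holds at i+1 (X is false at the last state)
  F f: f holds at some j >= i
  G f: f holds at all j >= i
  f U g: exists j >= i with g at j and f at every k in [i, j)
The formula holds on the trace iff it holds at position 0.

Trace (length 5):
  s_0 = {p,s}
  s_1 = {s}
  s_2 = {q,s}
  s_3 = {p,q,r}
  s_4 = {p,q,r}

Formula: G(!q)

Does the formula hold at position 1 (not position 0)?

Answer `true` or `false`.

s_0={p,s}: G(!q)=False !q=True q=False
s_1={s}: G(!q)=False !q=True q=False
s_2={q,s}: G(!q)=False !q=False q=True
s_3={p,q,r}: G(!q)=False !q=False q=True
s_4={p,q,r}: G(!q)=False !q=False q=True
Evaluating at position 1: result = False

Answer: false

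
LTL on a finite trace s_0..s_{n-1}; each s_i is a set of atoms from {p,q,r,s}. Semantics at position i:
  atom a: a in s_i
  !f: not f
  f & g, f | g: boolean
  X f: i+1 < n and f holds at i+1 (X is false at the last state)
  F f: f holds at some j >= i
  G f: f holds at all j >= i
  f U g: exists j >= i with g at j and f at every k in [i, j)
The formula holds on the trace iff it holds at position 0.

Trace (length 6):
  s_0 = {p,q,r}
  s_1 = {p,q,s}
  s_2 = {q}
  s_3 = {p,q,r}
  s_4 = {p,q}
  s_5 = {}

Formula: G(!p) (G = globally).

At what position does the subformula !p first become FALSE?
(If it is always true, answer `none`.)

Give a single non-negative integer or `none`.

Answer: 0

Derivation:
s_0={p,q,r}: !p=False p=True
s_1={p,q,s}: !p=False p=True
s_2={q}: !p=True p=False
s_3={p,q,r}: !p=False p=True
s_4={p,q}: !p=False p=True
s_5={}: !p=True p=False
G(!p) holds globally = False
First violation at position 0.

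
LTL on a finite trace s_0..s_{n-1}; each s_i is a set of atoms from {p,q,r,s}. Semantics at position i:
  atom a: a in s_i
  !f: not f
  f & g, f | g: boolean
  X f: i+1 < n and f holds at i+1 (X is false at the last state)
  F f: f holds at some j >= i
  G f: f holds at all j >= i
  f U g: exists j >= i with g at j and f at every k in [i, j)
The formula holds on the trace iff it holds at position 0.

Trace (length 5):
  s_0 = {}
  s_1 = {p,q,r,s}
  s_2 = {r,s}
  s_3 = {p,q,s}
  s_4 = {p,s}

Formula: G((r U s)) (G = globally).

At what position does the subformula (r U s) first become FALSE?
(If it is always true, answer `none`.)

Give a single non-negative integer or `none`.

Answer: 0

Derivation:
s_0={}: (r U s)=False r=False s=False
s_1={p,q,r,s}: (r U s)=True r=True s=True
s_2={r,s}: (r U s)=True r=True s=True
s_3={p,q,s}: (r U s)=True r=False s=True
s_4={p,s}: (r U s)=True r=False s=True
G((r U s)) holds globally = False
First violation at position 0.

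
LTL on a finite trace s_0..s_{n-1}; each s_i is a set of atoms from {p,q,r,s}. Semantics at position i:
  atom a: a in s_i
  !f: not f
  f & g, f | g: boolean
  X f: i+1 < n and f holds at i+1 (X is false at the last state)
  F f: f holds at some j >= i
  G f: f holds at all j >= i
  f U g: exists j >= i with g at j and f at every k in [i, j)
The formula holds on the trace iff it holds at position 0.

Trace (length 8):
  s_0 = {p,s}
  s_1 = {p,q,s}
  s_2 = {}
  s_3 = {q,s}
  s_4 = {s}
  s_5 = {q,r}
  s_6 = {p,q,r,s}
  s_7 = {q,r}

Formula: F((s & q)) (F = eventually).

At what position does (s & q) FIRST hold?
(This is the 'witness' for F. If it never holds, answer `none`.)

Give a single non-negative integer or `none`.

Answer: 1

Derivation:
s_0={p,s}: (s & q)=False s=True q=False
s_1={p,q,s}: (s & q)=True s=True q=True
s_2={}: (s & q)=False s=False q=False
s_3={q,s}: (s & q)=True s=True q=True
s_4={s}: (s & q)=False s=True q=False
s_5={q,r}: (s & q)=False s=False q=True
s_6={p,q,r,s}: (s & q)=True s=True q=True
s_7={q,r}: (s & q)=False s=False q=True
F((s & q)) holds; first witness at position 1.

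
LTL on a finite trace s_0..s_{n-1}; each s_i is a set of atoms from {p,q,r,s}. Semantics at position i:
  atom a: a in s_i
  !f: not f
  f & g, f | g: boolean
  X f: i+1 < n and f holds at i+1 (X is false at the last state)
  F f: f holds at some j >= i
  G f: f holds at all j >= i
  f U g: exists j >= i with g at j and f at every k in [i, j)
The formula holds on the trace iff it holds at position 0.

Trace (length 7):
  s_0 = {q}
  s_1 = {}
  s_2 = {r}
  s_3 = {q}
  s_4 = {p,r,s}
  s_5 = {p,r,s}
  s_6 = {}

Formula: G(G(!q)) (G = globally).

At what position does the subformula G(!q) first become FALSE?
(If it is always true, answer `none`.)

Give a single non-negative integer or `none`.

Answer: 0

Derivation:
s_0={q}: G(!q)=False !q=False q=True
s_1={}: G(!q)=False !q=True q=False
s_2={r}: G(!q)=False !q=True q=False
s_3={q}: G(!q)=False !q=False q=True
s_4={p,r,s}: G(!q)=True !q=True q=False
s_5={p,r,s}: G(!q)=True !q=True q=False
s_6={}: G(!q)=True !q=True q=False
G(G(!q)) holds globally = False
First violation at position 0.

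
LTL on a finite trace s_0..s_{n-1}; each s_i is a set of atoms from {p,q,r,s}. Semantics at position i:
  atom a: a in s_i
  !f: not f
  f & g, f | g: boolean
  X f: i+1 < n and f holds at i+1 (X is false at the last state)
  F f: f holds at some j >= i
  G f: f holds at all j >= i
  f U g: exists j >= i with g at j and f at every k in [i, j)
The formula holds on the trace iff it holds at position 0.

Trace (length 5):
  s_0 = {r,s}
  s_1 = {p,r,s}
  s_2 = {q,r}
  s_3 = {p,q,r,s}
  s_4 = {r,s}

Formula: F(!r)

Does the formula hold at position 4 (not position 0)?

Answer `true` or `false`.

Answer: false

Derivation:
s_0={r,s}: F(!r)=False !r=False r=True
s_1={p,r,s}: F(!r)=False !r=False r=True
s_2={q,r}: F(!r)=False !r=False r=True
s_3={p,q,r,s}: F(!r)=False !r=False r=True
s_4={r,s}: F(!r)=False !r=False r=True
Evaluating at position 4: result = False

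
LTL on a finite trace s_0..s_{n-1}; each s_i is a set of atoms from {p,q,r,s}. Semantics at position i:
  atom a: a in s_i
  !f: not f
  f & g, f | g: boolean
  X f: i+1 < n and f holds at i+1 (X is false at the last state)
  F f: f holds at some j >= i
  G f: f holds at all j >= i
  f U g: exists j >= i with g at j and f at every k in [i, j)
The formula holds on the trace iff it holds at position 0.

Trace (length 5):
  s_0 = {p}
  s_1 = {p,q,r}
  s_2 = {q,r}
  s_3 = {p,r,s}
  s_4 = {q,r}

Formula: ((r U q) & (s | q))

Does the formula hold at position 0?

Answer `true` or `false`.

Answer: false

Derivation:
s_0={p}: ((r U q) & (s | q))=False (r U q)=False r=False q=False (s | q)=False s=False
s_1={p,q,r}: ((r U q) & (s | q))=True (r U q)=True r=True q=True (s | q)=True s=False
s_2={q,r}: ((r U q) & (s | q))=True (r U q)=True r=True q=True (s | q)=True s=False
s_3={p,r,s}: ((r U q) & (s | q))=True (r U q)=True r=True q=False (s | q)=True s=True
s_4={q,r}: ((r U q) & (s | q))=True (r U q)=True r=True q=True (s | q)=True s=False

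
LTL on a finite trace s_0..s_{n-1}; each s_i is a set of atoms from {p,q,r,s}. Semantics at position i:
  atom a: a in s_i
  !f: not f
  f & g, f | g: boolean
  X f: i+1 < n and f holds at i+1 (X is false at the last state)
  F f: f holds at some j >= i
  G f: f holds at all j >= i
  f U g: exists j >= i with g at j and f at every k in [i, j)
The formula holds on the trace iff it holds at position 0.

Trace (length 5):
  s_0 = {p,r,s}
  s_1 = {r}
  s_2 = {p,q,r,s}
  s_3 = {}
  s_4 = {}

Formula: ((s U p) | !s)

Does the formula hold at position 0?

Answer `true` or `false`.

Answer: true

Derivation:
s_0={p,r,s}: ((s U p) | !s)=True (s U p)=True s=True p=True !s=False
s_1={r}: ((s U p) | !s)=True (s U p)=False s=False p=False !s=True
s_2={p,q,r,s}: ((s U p) | !s)=True (s U p)=True s=True p=True !s=False
s_3={}: ((s U p) | !s)=True (s U p)=False s=False p=False !s=True
s_4={}: ((s U p) | !s)=True (s U p)=False s=False p=False !s=True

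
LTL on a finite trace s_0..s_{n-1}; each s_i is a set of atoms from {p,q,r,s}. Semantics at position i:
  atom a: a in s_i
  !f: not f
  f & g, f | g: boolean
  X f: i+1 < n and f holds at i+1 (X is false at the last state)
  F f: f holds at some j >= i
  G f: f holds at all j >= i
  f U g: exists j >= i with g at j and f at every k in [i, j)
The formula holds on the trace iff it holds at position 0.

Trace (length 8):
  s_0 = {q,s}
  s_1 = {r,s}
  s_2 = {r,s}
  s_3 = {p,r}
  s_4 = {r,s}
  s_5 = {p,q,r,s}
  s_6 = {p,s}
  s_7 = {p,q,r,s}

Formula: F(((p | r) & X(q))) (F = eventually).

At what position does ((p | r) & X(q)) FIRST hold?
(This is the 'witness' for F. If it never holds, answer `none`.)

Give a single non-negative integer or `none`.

s_0={q,s}: ((p | r) & X(q))=False (p | r)=False p=False r=False X(q)=False q=True
s_1={r,s}: ((p | r) & X(q))=False (p | r)=True p=False r=True X(q)=False q=False
s_2={r,s}: ((p | r) & X(q))=False (p | r)=True p=False r=True X(q)=False q=False
s_3={p,r}: ((p | r) & X(q))=False (p | r)=True p=True r=True X(q)=False q=False
s_4={r,s}: ((p | r) & X(q))=True (p | r)=True p=False r=True X(q)=True q=False
s_5={p,q,r,s}: ((p | r) & X(q))=False (p | r)=True p=True r=True X(q)=False q=True
s_6={p,s}: ((p | r) & X(q))=True (p | r)=True p=True r=False X(q)=True q=False
s_7={p,q,r,s}: ((p | r) & X(q))=False (p | r)=True p=True r=True X(q)=False q=True
F(((p | r) & X(q))) holds; first witness at position 4.

Answer: 4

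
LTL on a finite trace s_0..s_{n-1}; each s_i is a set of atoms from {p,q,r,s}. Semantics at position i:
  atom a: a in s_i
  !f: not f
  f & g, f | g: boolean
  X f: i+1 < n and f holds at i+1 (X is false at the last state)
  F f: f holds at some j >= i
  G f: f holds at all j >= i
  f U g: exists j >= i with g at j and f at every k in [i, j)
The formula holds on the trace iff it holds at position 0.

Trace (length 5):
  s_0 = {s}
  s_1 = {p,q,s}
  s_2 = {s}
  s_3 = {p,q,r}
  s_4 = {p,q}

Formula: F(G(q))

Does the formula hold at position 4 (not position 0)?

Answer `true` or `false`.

s_0={s}: F(G(q))=True G(q)=False q=False
s_1={p,q,s}: F(G(q))=True G(q)=False q=True
s_2={s}: F(G(q))=True G(q)=False q=False
s_3={p,q,r}: F(G(q))=True G(q)=True q=True
s_4={p,q}: F(G(q))=True G(q)=True q=True
Evaluating at position 4: result = True

Answer: true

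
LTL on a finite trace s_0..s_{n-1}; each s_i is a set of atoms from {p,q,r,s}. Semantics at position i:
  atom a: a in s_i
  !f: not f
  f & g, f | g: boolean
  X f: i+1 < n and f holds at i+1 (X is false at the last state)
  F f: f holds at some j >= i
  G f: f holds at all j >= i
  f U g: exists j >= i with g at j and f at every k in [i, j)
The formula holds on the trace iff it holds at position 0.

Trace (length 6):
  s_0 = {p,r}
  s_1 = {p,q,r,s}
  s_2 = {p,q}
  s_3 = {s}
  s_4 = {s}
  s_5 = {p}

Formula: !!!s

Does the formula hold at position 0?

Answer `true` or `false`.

Answer: true

Derivation:
s_0={p,r}: !!!s=True !!s=False !s=True s=False
s_1={p,q,r,s}: !!!s=False !!s=True !s=False s=True
s_2={p,q}: !!!s=True !!s=False !s=True s=False
s_3={s}: !!!s=False !!s=True !s=False s=True
s_4={s}: !!!s=False !!s=True !s=False s=True
s_5={p}: !!!s=True !!s=False !s=True s=False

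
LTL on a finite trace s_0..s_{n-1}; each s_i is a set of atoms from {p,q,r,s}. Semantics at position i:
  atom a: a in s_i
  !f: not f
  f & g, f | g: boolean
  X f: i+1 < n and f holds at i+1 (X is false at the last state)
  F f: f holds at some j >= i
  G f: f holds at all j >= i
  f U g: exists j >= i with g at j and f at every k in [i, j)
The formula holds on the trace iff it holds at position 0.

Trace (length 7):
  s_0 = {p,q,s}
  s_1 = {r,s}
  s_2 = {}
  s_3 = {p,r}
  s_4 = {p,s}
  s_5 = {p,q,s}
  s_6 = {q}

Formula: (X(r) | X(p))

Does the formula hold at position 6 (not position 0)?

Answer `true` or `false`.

Answer: false

Derivation:
s_0={p,q,s}: (X(r) | X(p))=True X(r)=True r=False X(p)=False p=True
s_1={r,s}: (X(r) | X(p))=False X(r)=False r=True X(p)=False p=False
s_2={}: (X(r) | X(p))=True X(r)=True r=False X(p)=True p=False
s_3={p,r}: (X(r) | X(p))=True X(r)=False r=True X(p)=True p=True
s_4={p,s}: (X(r) | X(p))=True X(r)=False r=False X(p)=True p=True
s_5={p,q,s}: (X(r) | X(p))=False X(r)=False r=False X(p)=False p=True
s_6={q}: (X(r) | X(p))=False X(r)=False r=False X(p)=False p=False
Evaluating at position 6: result = False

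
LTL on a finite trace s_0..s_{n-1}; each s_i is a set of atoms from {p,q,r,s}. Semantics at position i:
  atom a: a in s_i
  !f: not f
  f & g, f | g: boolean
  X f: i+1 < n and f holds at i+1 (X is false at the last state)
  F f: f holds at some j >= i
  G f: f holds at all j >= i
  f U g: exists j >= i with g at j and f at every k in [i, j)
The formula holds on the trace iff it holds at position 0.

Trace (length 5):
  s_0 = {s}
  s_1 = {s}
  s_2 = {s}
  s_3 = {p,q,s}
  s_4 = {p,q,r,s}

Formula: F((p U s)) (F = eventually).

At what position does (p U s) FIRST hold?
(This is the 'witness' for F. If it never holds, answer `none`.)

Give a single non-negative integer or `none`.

Answer: 0

Derivation:
s_0={s}: (p U s)=True p=False s=True
s_1={s}: (p U s)=True p=False s=True
s_2={s}: (p U s)=True p=False s=True
s_3={p,q,s}: (p U s)=True p=True s=True
s_4={p,q,r,s}: (p U s)=True p=True s=True
F((p U s)) holds; first witness at position 0.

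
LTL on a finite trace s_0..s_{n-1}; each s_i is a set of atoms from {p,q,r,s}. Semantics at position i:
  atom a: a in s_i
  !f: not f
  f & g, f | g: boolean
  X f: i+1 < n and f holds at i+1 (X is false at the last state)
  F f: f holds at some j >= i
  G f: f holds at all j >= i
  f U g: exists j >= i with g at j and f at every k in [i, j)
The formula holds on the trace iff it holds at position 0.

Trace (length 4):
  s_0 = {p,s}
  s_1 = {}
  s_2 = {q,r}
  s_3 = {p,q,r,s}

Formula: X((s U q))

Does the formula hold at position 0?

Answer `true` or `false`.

Answer: false

Derivation:
s_0={p,s}: X((s U q))=False (s U q)=False s=True q=False
s_1={}: X((s U q))=True (s U q)=False s=False q=False
s_2={q,r}: X((s U q))=True (s U q)=True s=False q=True
s_3={p,q,r,s}: X((s U q))=False (s U q)=True s=True q=True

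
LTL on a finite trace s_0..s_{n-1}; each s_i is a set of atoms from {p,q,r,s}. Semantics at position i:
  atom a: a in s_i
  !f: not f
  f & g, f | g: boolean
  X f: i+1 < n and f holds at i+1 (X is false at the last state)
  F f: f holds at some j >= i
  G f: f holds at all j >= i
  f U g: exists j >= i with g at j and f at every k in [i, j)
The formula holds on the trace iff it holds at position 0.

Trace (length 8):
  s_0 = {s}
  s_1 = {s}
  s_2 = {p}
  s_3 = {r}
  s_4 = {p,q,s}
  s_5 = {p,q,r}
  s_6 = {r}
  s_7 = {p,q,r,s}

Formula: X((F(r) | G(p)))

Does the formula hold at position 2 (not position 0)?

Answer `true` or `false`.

Answer: true

Derivation:
s_0={s}: X((F(r) | G(p)))=True (F(r) | G(p))=True F(r)=True r=False G(p)=False p=False
s_1={s}: X((F(r) | G(p)))=True (F(r) | G(p))=True F(r)=True r=False G(p)=False p=False
s_2={p}: X((F(r) | G(p)))=True (F(r) | G(p))=True F(r)=True r=False G(p)=False p=True
s_3={r}: X((F(r) | G(p)))=True (F(r) | G(p))=True F(r)=True r=True G(p)=False p=False
s_4={p,q,s}: X((F(r) | G(p)))=True (F(r) | G(p))=True F(r)=True r=False G(p)=False p=True
s_5={p,q,r}: X((F(r) | G(p)))=True (F(r) | G(p))=True F(r)=True r=True G(p)=False p=True
s_6={r}: X((F(r) | G(p)))=True (F(r) | G(p))=True F(r)=True r=True G(p)=False p=False
s_7={p,q,r,s}: X((F(r) | G(p)))=False (F(r) | G(p))=True F(r)=True r=True G(p)=True p=True
Evaluating at position 2: result = True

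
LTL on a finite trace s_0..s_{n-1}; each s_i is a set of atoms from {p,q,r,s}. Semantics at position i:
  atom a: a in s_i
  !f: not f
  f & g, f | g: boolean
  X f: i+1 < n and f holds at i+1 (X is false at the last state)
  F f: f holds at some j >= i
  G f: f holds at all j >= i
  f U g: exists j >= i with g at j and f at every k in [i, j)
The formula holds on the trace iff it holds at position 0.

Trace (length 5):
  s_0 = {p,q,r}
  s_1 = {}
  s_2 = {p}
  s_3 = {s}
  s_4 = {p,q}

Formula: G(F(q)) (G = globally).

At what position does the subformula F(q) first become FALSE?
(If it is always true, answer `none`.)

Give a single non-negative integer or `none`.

s_0={p,q,r}: F(q)=True q=True
s_1={}: F(q)=True q=False
s_2={p}: F(q)=True q=False
s_3={s}: F(q)=True q=False
s_4={p,q}: F(q)=True q=True
G(F(q)) holds globally = True
No violation — formula holds at every position.

Answer: none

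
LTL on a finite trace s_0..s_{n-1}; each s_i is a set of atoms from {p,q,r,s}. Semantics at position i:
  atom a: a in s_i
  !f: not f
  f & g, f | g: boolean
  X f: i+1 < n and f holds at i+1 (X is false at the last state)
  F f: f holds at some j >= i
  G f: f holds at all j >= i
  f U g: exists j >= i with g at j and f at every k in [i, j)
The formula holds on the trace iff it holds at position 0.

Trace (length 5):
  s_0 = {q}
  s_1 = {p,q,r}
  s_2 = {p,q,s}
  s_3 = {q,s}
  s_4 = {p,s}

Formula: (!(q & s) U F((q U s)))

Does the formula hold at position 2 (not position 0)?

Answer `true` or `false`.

s_0={q}: (!(q & s) U F((q U s)))=True !(q & s)=True (q & s)=False q=True s=False F((q U s))=True (q U s)=True
s_1={p,q,r}: (!(q & s) U F((q U s)))=True !(q & s)=True (q & s)=False q=True s=False F((q U s))=True (q U s)=True
s_2={p,q,s}: (!(q & s) U F((q U s)))=True !(q & s)=False (q & s)=True q=True s=True F((q U s))=True (q U s)=True
s_3={q,s}: (!(q & s) U F((q U s)))=True !(q & s)=False (q & s)=True q=True s=True F((q U s))=True (q U s)=True
s_4={p,s}: (!(q & s) U F((q U s)))=True !(q & s)=True (q & s)=False q=False s=True F((q U s))=True (q U s)=True
Evaluating at position 2: result = True

Answer: true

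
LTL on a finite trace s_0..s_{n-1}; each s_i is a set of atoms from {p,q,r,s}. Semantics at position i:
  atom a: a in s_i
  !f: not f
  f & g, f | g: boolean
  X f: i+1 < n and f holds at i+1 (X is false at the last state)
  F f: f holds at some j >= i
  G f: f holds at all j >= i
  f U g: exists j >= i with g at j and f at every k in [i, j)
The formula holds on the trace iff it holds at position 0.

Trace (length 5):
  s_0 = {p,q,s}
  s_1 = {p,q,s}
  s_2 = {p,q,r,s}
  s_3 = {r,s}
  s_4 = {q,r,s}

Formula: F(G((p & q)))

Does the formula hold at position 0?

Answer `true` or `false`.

Answer: false

Derivation:
s_0={p,q,s}: F(G((p & q)))=False G((p & q))=False (p & q)=True p=True q=True
s_1={p,q,s}: F(G((p & q)))=False G((p & q))=False (p & q)=True p=True q=True
s_2={p,q,r,s}: F(G((p & q)))=False G((p & q))=False (p & q)=True p=True q=True
s_3={r,s}: F(G((p & q)))=False G((p & q))=False (p & q)=False p=False q=False
s_4={q,r,s}: F(G((p & q)))=False G((p & q))=False (p & q)=False p=False q=True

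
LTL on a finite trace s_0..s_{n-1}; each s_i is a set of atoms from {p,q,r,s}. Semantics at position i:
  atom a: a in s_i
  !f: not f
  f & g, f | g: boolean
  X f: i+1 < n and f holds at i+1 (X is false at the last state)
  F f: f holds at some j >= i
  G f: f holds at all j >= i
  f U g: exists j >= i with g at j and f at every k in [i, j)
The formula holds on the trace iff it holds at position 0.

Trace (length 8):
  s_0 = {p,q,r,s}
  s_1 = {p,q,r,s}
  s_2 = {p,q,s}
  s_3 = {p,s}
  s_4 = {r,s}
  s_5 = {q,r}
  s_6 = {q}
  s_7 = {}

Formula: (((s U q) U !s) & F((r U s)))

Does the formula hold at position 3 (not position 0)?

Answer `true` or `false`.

s_0={p,q,r,s}: (((s U q) U !s) & F((r U s)))=True ((s U q) U !s)=True (s U q)=True s=True q=True !s=False F((r U s))=True (r U s)=True r=True
s_1={p,q,r,s}: (((s U q) U !s) & F((r U s)))=True ((s U q) U !s)=True (s U q)=True s=True q=True !s=False F((r U s))=True (r U s)=True r=True
s_2={p,q,s}: (((s U q) U !s) & F((r U s)))=True ((s U q) U !s)=True (s U q)=True s=True q=True !s=False F((r U s))=True (r U s)=True r=False
s_3={p,s}: (((s U q) U !s) & F((r U s)))=True ((s U q) U !s)=True (s U q)=True s=True q=False !s=False F((r U s))=True (r U s)=True r=False
s_4={r,s}: (((s U q) U !s) & F((r U s)))=True ((s U q) U !s)=True (s U q)=True s=True q=False !s=False F((r U s))=True (r U s)=True r=True
s_5={q,r}: (((s U q) U !s) & F((r U s)))=False ((s U q) U !s)=True (s U q)=True s=False q=True !s=True F((r U s))=False (r U s)=False r=True
s_6={q}: (((s U q) U !s) & F((r U s)))=False ((s U q) U !s)=True (s U q)=True s=False q=True !s=True F((r U s))=False (r U s)=False r=False
s_7={}: (((s U q) U !s) & F((r U s)))=False ((s U q) U !s)=True (s U q)=False s=False q=False !s=True F((r U s))=False (r U s)=False r=False
Evaluating at position 3: result = True

Answer: true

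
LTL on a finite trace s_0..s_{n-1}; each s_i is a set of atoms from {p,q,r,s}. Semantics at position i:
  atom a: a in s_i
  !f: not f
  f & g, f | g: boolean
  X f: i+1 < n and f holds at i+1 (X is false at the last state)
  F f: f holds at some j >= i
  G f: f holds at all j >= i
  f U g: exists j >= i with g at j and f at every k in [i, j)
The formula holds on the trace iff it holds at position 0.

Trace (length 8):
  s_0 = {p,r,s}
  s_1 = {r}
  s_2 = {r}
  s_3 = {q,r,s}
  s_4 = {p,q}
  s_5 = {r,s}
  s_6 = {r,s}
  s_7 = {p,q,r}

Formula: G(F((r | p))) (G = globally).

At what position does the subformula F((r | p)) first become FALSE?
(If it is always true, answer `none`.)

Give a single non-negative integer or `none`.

Answer: none

Derivation:
s_0={p,r,s}: F((r | p))=True (r | p)=True r=True p=True
s_1={r}: F((r | p))=True (r | p)=True r=True p=False
s_2={r}: F((r | p))=True (r | p)=True r=True p=False
s_3={q,r,s}: F((r | p))=True (r | p)=True r=True p=False
s_4={p,q}: F((r | p))=True (r | p)=True r=False p=True
s_5={r,s}: F((r | p))=True (r | p)=True r=True p=False
s_6={r,s}: F((r | p))=True (r | p)=True r=True p=False
s_7={p,q,r}: F((r | p))=True (r | p)=True r=True p=True
G(F((r | p))) holds globally = True
No violation — formula holds at every position.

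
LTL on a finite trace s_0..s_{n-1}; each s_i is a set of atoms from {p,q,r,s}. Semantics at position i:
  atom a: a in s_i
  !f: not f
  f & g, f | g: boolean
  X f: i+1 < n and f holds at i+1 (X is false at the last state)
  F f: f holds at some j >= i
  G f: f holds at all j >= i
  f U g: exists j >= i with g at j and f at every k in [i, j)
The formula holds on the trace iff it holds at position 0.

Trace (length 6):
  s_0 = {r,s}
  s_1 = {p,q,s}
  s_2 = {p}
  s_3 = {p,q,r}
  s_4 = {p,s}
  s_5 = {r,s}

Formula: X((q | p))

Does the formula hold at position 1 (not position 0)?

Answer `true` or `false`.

s_0={r,s}: X((q | p))=True (q | p)=False q=False p=False
s_1={p,q,s}: X((q | p))=True (q | p)=True q=True p=True
s_2={p}: X((q | p))=True (q | p)=True q=False p=True
s_3={p,q,r}: X((q | p))=True (q | p)=True q=True p=True
s_4={p,s}: X((q | p))=False (q | p)=True q=False p=True
s_5={r,s}: X((q | p))=False (q | p)=False q=False p=False
Evaluating at position 1: result = True

Answer: true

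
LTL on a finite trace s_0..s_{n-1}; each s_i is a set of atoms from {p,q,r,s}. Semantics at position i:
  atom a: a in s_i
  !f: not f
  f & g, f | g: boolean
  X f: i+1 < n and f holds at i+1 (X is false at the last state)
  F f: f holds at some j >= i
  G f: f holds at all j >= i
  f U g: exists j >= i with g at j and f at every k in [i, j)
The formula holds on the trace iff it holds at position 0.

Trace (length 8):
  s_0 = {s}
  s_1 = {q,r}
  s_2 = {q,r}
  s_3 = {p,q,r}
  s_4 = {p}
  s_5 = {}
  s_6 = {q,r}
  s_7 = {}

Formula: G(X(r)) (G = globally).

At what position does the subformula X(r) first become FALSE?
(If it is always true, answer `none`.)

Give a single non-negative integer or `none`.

Answer: 3

Derivation:
s_0={s}: X(r)=True r=False
s_1={q,r}: X(r)=True r=True
s_2={q,r}: X(r)=True r=True
s_3={p,q,r}: X(r)=False r=True
s_4={p}: X(r)=False r=False
s_5={}: X(r)=True r=False
s_6={q,r}: X(r)=False r=True
s_7={}: X(r)=False r=False
G(X(r)) holds globally = False
First violation at position 3.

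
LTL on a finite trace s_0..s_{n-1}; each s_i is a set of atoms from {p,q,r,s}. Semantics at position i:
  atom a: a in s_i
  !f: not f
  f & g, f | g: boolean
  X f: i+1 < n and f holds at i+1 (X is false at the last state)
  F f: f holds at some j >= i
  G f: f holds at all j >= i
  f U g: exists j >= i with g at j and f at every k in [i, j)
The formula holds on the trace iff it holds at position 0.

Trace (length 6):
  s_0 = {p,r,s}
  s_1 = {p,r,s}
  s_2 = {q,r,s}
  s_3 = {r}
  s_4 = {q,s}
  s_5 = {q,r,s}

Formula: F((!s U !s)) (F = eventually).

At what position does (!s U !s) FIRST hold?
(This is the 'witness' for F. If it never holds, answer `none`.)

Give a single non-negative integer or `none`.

Answer: 3

Derivation:
s_0={p,r,s}: (!s U !s)=False !s=False s=True
s_1={p,r,s}: (!s U !s)=False !s=False s=True
s_2={q,r,s}: (!s U !s)=False !s=False s=True
s_3={r}: (!s U !s)=True !s=True s=False
s_4={q,s}: (!s U !s)=False !s=False s=True
s_5={q,r,s}: (!s U !s)=False !s=False s=True
F((!s U !s)) holds; first witness at position 3.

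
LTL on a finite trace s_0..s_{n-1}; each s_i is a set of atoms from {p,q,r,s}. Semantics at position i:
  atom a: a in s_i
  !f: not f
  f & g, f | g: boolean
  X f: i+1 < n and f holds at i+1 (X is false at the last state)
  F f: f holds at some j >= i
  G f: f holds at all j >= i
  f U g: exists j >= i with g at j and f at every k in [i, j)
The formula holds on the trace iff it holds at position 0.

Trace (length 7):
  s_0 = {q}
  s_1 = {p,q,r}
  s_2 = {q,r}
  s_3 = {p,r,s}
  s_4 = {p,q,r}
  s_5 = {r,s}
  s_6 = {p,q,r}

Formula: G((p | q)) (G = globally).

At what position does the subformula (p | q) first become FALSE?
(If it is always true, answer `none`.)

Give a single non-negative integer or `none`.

Answer: 5

Derivation:
s_0={q}: (p | q)=True p=False q=True
s_1={p,q,r}: (p | q)=True p=True q=True
s_2={q,r}: (p | q)=True p=False q=True
s_3={p,r,s}: (p | q)=True p=True q=False
s_4={p,q,r}: (p | q)=True p=True q=True
s_5={r,s}: (p | q)=False p=False q=False
s_6={p,q,r}: (p | q)=True p=True q=True
G((p | q)) holds globally = False
First violation at position 5.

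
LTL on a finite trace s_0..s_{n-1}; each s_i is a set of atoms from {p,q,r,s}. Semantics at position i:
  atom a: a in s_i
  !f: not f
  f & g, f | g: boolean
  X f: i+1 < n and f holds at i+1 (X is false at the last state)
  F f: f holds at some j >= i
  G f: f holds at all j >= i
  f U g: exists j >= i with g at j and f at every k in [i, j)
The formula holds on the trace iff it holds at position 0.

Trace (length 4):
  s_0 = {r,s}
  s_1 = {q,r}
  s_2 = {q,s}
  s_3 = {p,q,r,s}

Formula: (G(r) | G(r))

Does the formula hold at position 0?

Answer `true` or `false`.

Answer: false

Derivation:
s_0={r,s}: (G(r) | G(r))=False G(r)=False r=True
s_1={q,r}: (G(r) | G(r))=False G(r)=False r=True
s_2={q,s}: (G(r) | G(r))=False G(r)=False r=False
s_3={p,q,r,s}: (G(r) | G(r))=True G(r)=True r=True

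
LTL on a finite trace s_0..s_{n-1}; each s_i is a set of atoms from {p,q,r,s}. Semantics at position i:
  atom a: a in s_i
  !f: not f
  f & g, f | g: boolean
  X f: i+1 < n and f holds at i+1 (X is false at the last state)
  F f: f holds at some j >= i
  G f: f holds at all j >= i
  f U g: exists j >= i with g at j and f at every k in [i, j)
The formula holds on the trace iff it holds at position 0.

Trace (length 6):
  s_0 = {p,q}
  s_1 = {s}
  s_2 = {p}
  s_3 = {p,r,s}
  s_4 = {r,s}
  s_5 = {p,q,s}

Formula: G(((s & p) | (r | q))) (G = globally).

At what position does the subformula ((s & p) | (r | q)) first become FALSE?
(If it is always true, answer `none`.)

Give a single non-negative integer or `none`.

Answer: 1

Derivation:
s_0={p,q}: ((s & p) | (r | q))=True (s & p)=False s=False p=True (r | q)=True r=False q=True
s_1={s}: ((s & p) | (r | q))=False (s & p)=False s=True p=False (r | q)=False r=False q=False
s_2={p}: ((s & p) | (r | q))=False (s & p)=False s=False p=True (r | q)=False r=False q=False
s_3={p,r,s}: ((s & p) | (r | q))=True (s & p)=True s=True p=True (r | q)=True r=True q=False
s_4={r,s}: ((s & p) | (r | q))=True (s & p)=False s=True p=False (r | q)=True r=True q=False
s_5={p,q,s}: ((s & p) | (r | q))=True (s & p)=True s=True p=True (r | q)=True r=False q=True
G(((s & p) | (r | q))) holds globally = False
First violation at position 1.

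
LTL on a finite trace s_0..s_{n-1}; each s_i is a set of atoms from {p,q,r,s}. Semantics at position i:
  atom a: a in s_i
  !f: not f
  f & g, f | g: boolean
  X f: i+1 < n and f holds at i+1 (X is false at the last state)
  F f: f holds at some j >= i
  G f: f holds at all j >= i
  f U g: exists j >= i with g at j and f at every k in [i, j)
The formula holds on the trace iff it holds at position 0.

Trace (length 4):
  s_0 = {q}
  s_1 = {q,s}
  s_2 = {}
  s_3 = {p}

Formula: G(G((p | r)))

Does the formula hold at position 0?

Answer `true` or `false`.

s_0={q}: G(G((p | r)))=False G((p | r))=False (p | r)=False p=False r=False
s_1={q,s}: G(G((p | r)))=False G((p | r))=False (p | r)=False p=False r=False
s_2={}: G(G((p | r)))=False G((p | r))=False (p | r)=False p=False r=False
s_3={p}: G(G((p | r)))=True G((p | r))=True (p | r)=True p=True r=False

Answer: false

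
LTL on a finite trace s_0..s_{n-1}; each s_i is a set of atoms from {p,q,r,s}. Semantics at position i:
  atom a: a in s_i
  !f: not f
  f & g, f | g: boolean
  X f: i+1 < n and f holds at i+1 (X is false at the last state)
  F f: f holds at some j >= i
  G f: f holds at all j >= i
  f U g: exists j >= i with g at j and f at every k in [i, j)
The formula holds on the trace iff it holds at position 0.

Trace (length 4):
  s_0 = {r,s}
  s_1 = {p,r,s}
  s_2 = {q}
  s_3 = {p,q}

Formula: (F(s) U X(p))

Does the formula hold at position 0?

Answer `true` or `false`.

s_0={r,s}: (F(s) U X(p))=True F(s)=True s=True X(p)=True p=False
s_1={p,r,s}: (F(s) U X(p))=True F(s)=True s=True X(p)=False p=True
s_2={q}: (F(s) U X(p))=True F(s)=False s=False X(p)=True p=False
s_3={p,q}: (F(s) U X(p))=False F(s)=False s=False X(p)=False p=True

Answer: true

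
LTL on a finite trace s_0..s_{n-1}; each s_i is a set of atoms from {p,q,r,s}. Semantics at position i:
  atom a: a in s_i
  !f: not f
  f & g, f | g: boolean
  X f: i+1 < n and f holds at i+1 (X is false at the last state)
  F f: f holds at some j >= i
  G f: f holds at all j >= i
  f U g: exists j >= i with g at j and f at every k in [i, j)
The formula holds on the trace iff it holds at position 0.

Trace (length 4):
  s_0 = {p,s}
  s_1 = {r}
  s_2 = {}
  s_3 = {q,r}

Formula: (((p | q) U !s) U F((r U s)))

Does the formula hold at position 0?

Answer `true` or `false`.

s_0={p,s}: (((p | q) U !s) U F((r U s)))=True ((p | q) U !s)=True (p | q)=True p=True q=False !s=False s=True F((r U s))=True (r U s)=True r=False
s_1={r}: (((p | q) U !s) U F((r U s)))=False ((p | q) U !s)=True (p | q)=False p=False q=False !s=True s=False F((r U s))=False (r U s)=False r=True
s_2={}: (((p | q) U !s) U F((r U s)))=False ((p | q) U !s)=True (p | q)=False p=False q=False !s=True s=False F((r U s))=False (r U s)=False r=False
s_3={q,r}: (((p | q) U !s) U F((r U s)))=False ((p | q) U !s)=True (p | q)=True p=False q=True !s=True s=False F((r U s))=False (r U s)=False r=True

Answer: true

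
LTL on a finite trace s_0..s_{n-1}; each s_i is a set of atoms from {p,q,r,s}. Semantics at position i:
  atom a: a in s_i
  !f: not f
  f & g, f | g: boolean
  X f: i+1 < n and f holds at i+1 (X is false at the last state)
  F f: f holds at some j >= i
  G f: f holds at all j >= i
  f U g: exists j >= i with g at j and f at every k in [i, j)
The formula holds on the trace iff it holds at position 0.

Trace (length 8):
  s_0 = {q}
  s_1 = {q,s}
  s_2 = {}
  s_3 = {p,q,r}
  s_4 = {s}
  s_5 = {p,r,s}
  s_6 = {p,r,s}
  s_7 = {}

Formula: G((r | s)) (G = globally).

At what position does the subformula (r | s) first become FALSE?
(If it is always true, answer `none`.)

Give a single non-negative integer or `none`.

s_0={q}: (r | s)=False r=False s=False
s_1={q,s}: (r | s)=True r=False s=True
s_2={}: (r | s)=False r=False s=False
s_3={p,q,r}: (r | s)=True r=True s=False
s_4={s}: (r | s)=True r=False s=True
s_5={p,r,s}: (r | s)=True r=True s=True
s_6={p,r,s}: (r | s)=True r=True s=True
s_7={}: (r | s)=False r=False s=False
G((r | s)) holds globally = False
First violation at position 0.

Answer: 0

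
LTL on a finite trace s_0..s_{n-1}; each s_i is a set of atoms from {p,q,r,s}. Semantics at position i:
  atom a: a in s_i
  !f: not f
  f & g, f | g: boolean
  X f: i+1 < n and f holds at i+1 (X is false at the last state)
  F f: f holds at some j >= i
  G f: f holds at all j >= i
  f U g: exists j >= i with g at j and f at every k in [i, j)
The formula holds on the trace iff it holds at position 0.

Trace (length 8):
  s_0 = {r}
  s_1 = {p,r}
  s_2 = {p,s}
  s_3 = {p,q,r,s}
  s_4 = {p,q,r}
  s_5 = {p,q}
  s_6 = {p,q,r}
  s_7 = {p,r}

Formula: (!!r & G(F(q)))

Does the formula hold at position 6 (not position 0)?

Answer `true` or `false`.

Answer: false

Derivation:
s_0={r}: (!!r & G(F(q)))=False !!r=True !r=False r=True G(F(q))=False F(q)=True q=False
s_1={p,r}: (!!r & G(F(q)))=False !!r=True !r=False r=True G(F(q))=False F(q)=True q=False
s_2={p,s}: (!!r & G(F(q)))=False !!r=False !r=True r=False G(F(q))=False F(q)=True q=False
s_3={p,q,r,s}: (!!r & G(F(q)))=False !!r=True !r=False r=True G(F(q))=False F(q)=True q=True
s_4={p,q,r}: (!!r & G(F(q)))=False !!r=True !r=False r=True G(F(q))=False F(q)=True q=True
s_5={p,q}: (!!r & G(F(q)))=False !!r=False !r=True r=False G(F(q))=False F(q)=True q=True
s_6={p,q,r}: (!!r & G(F(q)))=False !!r=True !r=False r=True G(F(q))=False F(q)=True q=True
s_7={p,r}: (!!r & G(F(q)))=False !!r=True !r=False r=True G(F(q))=False F(q)=False q=False
Evaluating at position 6: result = False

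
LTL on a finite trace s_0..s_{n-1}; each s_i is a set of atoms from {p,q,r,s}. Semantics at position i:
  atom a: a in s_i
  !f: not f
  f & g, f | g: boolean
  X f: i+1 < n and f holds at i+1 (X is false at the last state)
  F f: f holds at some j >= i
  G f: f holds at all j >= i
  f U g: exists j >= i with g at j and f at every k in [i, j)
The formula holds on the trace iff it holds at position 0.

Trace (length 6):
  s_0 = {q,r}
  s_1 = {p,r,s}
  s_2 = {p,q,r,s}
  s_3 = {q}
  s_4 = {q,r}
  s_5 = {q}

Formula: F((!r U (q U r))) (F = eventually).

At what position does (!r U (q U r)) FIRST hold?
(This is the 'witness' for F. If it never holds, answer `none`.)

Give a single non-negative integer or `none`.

s_0={q,r}: (!r U (q U r))=True !r=False r=True (q U r)=True q=True
s_1={p,r,s}: (!r U (q U r))=True !r=False r=True (q U r)=True q=False
s_2={p,q,r,s}: (!r U (q U r))=True !r=False r=True (q U r)=True q=True
s_3={q}: (!r U (q U r))=True !r=True r=False (q U r)=True q=True
s_4={q,r}: (!r U (q U r))=True !r=False r=True (q U r)=True q=True
s_5={q}: (!r U (q U r))=False !r=True r=False (q U r)=False q=True
F((!r U (q U r))) holds; first witness at position 0.

Answer: 0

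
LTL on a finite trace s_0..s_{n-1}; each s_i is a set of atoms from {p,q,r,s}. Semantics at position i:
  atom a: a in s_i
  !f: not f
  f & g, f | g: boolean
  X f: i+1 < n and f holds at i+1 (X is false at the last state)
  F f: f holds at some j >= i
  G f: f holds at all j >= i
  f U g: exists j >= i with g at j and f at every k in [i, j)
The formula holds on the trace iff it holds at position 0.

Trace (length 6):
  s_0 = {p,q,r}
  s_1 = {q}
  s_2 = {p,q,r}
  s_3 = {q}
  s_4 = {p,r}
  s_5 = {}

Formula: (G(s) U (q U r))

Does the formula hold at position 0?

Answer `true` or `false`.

Answer: true

Derivation:
s_0={p,q,r}: (G(s) U (q U r))=True G(s)=False s=False (q U r)=True q=True r=True
s_1={q}: (G(s) U (q U r))=True G(s)=False s=False (q U r)=True q=True r=False
s_2={p,q,r}: (G(s) U (q U r))=True G(s)=False s=False (q U r)=True q=True r=True
s_3={q}: (G(s) U (q U r))=True G(s)=False s=False (q U r)=True q=True r=False
s_4={p,r}: (G(s) U (q U r))=True G(s)=False s=False (q U r)=True q=False r=True
s_5={}: (G(s) U (q U r))=False G(s)=False s=False (q U r)=False q=False r=False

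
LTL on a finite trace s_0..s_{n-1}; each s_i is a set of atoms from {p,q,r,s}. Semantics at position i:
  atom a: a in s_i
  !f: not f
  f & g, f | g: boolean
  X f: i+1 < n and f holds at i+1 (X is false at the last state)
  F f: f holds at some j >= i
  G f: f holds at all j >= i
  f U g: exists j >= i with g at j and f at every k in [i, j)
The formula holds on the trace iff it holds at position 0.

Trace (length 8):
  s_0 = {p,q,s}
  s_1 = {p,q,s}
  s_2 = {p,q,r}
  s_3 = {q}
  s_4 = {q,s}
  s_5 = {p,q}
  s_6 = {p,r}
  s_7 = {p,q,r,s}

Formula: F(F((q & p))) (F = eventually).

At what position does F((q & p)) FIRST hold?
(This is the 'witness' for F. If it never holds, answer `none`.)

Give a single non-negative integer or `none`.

Answer: 0

Derivation:
s_0={p,q,s}: F((q & p))=True (q & p)=True q=True p=True
s_1={p,q,s}: F((q & p))=True (q & p)=True q=True p=True
s_2={p,q,r}: F((q & p))=True (q & p)=True q=True p=True
s_3={q}: F((q & p))=True (q & p)=False q=True p=False
s_4={q,s}: F((q & p))=True (q & p)=False q=True p=False
s_5={p,q}: F((q & p))=True (q & p)=True q=True p=True
s_6={p,r}: F((q & p))=True (q & p)=False q=False p=True
s_7={p,q,r,s}: F((q & p))=True (q & p)=True q=True p=True
F(F((q & p))) holds; first witness at position 0.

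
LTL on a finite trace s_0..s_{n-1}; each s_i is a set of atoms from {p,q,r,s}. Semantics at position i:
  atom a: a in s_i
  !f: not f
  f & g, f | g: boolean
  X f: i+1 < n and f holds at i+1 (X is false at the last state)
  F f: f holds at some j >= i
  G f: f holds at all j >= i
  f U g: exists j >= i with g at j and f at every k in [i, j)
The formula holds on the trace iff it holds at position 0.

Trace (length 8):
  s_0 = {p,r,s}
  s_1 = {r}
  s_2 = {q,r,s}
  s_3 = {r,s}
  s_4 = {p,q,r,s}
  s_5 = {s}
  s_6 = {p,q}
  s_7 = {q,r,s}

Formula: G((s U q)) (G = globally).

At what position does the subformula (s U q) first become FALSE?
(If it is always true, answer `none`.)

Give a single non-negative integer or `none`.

s_0={p,r,s}: (s U q)=False s=True q=False
s_1={r}: (s U q)=False s=False q=False
s_2={q,r,s}: (s U q)=True s=True q=True
s_3={r,s}: (s U q)=True s=True q=False
s_4={p,q,r,s}: (s U q)=True s=True q=True
s_5={s}: (s U q)=True s=True q=False
s_6={p,q}: (s U q)=True s=False q=True
s_7={q,r,s}: (s U q)=True s=True q=True
G((s U q)) holds globally = False
First violation at position 0.

Answer: 0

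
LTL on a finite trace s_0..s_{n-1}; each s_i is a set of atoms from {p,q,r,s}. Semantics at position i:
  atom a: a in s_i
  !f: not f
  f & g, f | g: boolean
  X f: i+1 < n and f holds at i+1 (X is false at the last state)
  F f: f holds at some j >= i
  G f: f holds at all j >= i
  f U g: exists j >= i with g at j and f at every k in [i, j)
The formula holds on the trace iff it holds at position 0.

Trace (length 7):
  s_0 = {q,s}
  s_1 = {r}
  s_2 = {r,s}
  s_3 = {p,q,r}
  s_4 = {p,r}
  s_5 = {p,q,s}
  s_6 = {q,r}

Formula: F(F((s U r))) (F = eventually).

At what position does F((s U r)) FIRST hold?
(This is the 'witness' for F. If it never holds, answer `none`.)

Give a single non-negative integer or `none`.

Answer: 0

Derivation:
s_0={q,s}: F((s U r))=True (s U r)=True s=True r=False
s_1={r}: F((s U r))=True (s U r)=True s=False r=True
s_2={r,s}: F((s U r))=True (s U r)=True s=True r=True
s_3={p,q,r}: F((s U r))=True (s U r)=True s=False r=True
s_4={p,r}: F((s U r))=True (s U r)=True s=False r=True
s_5={p,q,s}: F((s U r))=True (s U r)=True s=True r=False
s_6={q,r}: F((s U r))=True (s U r)=True s=False r=True
F(F((s U r))) holds; first witness at position 0.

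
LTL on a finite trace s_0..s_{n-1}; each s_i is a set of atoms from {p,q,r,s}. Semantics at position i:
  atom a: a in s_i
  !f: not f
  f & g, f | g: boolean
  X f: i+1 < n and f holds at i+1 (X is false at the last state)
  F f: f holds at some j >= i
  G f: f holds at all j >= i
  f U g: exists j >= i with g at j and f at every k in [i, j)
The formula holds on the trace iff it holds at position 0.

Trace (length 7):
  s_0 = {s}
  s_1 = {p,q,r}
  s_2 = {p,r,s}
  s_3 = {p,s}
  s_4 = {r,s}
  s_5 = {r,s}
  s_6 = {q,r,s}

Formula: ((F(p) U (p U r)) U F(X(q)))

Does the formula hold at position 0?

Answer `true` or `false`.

Answer: true

Derivation:
s_0={s}: ((F(p) U (p U r)) U F(X(q)))=True (F(p) U (p U r))=True F(p)=True p=False (p U r)=False r=False F(X(q))=True X(q)=True q=False
s_1={p,q,r}: ((F(p) U (p U r)) U F(X(q)))=True (F(p) U (p U r))=True F(p)=True p=True (p U r)=True r=True F(X(q))=True X(q)=False q=True
s_2={p,r,s}: ((F(p) U (p U r)) U F(X(q)))=True (F(p) U (p U r))=True F(p)=True p=True (p U r)=True r=True F(X(q))=True X(q)=False q=False
s_3={p,s}: ((F(p) U (p U r)) U F(X(q)))=True (F(p) U (p U r))=True F(p)=True p=True (p U r)=True r=False F(X(q))=True X(q)=False q=False
s_4={r,s}: ((F(p) U (p U r)) U F(X(q)))=True (F(p) U (p U r))=True F(p)=False p=False (p U r)=True r=True F(X(q))=True X(q)=False q=False
s_5={r,s}: ((F(p) U (p U r)) U F(X(q)))=True (F(p) U (p U r))=True F(p)=False p=False (p U r)=True r=True F(X(q))=True X(q)=True q=False
s_6={q,r,s}: ((F(p) U (p U r)) U F(X(q)))=False (F(p) U (p U r))=True F(p)=False p=False (p U r)=True r=True F(X(q))=False X(q)=False q=True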